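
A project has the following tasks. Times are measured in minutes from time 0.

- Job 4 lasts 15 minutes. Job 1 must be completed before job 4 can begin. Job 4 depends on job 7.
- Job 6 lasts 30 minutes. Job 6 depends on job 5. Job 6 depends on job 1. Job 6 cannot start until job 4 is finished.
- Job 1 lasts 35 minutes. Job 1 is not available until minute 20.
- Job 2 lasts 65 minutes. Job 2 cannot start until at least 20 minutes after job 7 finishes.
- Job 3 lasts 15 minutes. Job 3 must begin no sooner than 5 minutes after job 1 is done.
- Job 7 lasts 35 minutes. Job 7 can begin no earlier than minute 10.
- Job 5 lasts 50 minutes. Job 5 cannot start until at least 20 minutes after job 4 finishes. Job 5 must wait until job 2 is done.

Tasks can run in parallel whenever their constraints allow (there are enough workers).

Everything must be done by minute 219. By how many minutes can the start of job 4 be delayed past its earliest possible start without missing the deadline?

49

Job 7 cannot begin until its own release at minute 10. It runs from minute 10 to 10 + 35 = minute 45.
Job 1 waits on its own release at minute 20, so it starts at minute 20 and finishes at 20 + 35 = minute 55.
Job 4 needs all of job 1 (finishes minute 55); job 7 (finishes minute 45). That puts its earliest start at minute 55; it finishes at 55 + 15 = minute 70.

Working backward from the deadline:
Job 6 must finish by minute 219; it takes 30 minutes, so it must start by 219 − 30 = minute 189.
Job 5 must finish before job 6 (must start by minute 189). With a 50-minute duration, job 5 must start by 189 − 50 = minute 139.
Job 4 feeds job 5 (must start by minute 139, minus 20-minute gap → minute 119); job 6 (must start by minute 189). Taking the minimum, job 4 must finish by minute 119 and start by 119 − 15 = minute 104.
So job 4 can start as early as minute 55 and as late as minute 104, giving 104 − 55 = 49 minutes of slack.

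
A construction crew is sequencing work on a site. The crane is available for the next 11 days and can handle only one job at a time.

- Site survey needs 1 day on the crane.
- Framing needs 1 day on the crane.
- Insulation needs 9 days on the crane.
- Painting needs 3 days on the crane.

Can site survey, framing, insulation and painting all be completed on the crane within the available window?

Running back to back, the jobs need 1 + 1 + 9 + 3 = 14 days on the crane.
Since 14 > 11, they cannot all fit.

No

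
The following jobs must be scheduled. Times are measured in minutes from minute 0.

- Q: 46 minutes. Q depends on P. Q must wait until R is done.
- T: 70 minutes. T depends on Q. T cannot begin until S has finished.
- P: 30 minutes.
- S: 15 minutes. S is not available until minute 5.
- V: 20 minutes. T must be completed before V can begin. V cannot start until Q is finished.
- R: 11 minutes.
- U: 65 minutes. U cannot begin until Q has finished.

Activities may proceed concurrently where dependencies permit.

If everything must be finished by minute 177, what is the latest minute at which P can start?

11

V must finish by minute 177; it takes 20 minutes, so it must start by 177 − 20 = minute 157.
T must finish before V (must start by minute 157). With a 70-minute duration, T must start by 157 − 70 = minute 87.
To finish by minute 177, U (duration 65) must start no later than minute 112.
Q must finish in time for T (must start by minute 87); U (must start by minute 112); V (must start by minute 157). The tightest is minute 87, so Q must start by 87 − 46 = minute 41.
Since Q (must start by minute 41) depends on it, P must finish by minute 41. Backing off its 30-minute duration gives a latest start of minute 11.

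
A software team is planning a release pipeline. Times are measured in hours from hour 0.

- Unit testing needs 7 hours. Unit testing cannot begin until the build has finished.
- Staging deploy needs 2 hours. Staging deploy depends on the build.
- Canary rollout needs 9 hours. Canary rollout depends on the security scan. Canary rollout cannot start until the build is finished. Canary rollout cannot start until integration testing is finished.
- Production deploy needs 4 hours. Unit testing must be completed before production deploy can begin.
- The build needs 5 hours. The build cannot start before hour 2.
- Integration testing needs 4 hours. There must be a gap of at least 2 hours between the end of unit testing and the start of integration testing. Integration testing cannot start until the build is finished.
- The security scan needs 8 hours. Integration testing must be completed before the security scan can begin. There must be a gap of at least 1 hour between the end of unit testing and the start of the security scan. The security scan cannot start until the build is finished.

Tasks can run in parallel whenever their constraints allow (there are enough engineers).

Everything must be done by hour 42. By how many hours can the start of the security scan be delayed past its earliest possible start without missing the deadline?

5

The build waits on its own release at hour 2, so it starts at hour 2 and finishes at 2 + 5 = hour 7.
After the build (finishes hour 7), unit testing can start at hour 7 and finishes at hour 14.
Integration testing needs all of unit testing (finishes hour 14, plus 2-hour gap → hour 16); the build (finishes hour 7). That puts its earliest start at hour 16; it finishes at 16 + 4 = hour 20.
The security scan has to wait for integration testing (finishes hour 20); unit testing (finishes hour 14, plus 1-hour gap → hour 15); the build (finishes hour 7). The latest of these is hour 20, so the security scan runs hour 20 to 20 + 8 = hour 28.

Working backward from the deadline:
Nothing follows canary rollout; the deadline of hour 42 is its only limit. It must start by 42 − 9 = hour 33.
Since canary rollout (must start by hour 33) depends on it, the security scan must finish by hour 33. Backing off its 8-hour duration gives a latest start of hour 25.
So the security scan can start as early as hour 20 and as late as hour 25, giving 25 − 20 = 5 hours of slack.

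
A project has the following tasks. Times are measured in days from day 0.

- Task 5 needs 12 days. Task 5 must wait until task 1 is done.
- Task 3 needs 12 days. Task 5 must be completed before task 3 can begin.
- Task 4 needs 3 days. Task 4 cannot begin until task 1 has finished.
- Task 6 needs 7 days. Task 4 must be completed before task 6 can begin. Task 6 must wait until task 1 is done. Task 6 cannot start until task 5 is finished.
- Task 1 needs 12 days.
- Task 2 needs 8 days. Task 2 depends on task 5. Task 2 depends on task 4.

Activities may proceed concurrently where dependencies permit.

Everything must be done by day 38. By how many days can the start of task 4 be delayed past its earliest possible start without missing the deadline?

15

Task 1 has no prerequisites, so it starts at day 0 and finishes at day 12.
After task 1 (finishes day 12), task 4 can start at day 12 and finishes at day 15.

Working backward from the deadline:
Task 2 has no dependents, so it just needs to finish by day 38. Starting by 38 − 8 = day 30 achieves that.
Nothing follows task 6; the deadline of day 38 is its only limit. It must start by 38 − 7 = day 31.
Task 4 feeds task 2 (must start by day 30); task 6 (must start by day 31). Taking the minimum, task 4 must finish by day 30 and start by 30 − 3 = day 27.
So task 4 can start as early as day 12 and as late as day 27, giving 27 − 12 = 15 days of slack.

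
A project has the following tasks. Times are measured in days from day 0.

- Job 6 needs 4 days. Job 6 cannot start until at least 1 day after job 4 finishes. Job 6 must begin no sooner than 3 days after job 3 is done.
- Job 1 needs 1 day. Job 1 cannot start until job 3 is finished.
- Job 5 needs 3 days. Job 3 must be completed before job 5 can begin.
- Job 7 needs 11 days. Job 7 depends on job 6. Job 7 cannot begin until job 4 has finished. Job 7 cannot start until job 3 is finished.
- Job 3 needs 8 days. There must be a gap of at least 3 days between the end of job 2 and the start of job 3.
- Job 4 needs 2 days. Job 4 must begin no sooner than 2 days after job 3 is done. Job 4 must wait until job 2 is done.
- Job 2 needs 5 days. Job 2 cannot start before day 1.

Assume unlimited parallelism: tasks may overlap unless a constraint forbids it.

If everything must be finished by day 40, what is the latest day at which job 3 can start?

Job 1 has no dependents, so it just needs to finish by day 40. Starting by 40 − 1 = day 39 achieves that.
Job 7 has no dependents, so it just needs to finish by day 40. Starting by 40 − 11 = day 29 achieves that.
Since job 7 (must start by day 29) depends on it, job 6 must finish by day 29. Backing off its 4-day duration gives a latest start of day 25.
For job 4: job 6 (must start by day 25, minus 1-day gap → day 24); job 7 (must start by day 29). The most restrictive is day 24; with a 2-day duration, job 4 must start by day 22.
Job 5 has no dependents, so it just needs to finish by day 40. Starting by 40 − 3 = day 37 achieves that.
Job 3 must finish in time for job 1 (must start by day 39); job 4 (must start by day 22, minus 2-day gap → day 20); job 5 (must start by day 37); job 6 (must start by day 25, minus 3-day gap → day 22); job 7 (must start by day 29). The tightest is day 20, so job 3 must start by 20 − 8 = day 12.

12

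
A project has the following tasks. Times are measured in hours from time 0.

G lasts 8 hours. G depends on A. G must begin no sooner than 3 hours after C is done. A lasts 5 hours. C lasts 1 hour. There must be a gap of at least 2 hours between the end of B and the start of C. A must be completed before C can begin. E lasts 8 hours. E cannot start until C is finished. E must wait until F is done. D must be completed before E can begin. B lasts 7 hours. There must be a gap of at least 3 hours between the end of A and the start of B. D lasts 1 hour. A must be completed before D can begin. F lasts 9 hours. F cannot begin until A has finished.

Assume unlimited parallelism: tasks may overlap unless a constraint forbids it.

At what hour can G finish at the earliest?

29

Nothing blocks A, so it runs from hour 0 to hour 5.
After A (finishes hour 5, plus 3-hour gap → hour 8), B can start at hour 8 and finishes at hour 15.
C cannot start until B (finishes hour 15, plus 2-hour gap → hour 17); A (finishes hour 5). The controlling bound is hour 17, so C finishes at 17 + 1 = hour 18.
G needs all of A (finishes hour 5); C (finishes hour 18, plus 3-hour gap → hour 21). That puts its earliest start at hour 21; it finishes at 21 + 8 = hour 29.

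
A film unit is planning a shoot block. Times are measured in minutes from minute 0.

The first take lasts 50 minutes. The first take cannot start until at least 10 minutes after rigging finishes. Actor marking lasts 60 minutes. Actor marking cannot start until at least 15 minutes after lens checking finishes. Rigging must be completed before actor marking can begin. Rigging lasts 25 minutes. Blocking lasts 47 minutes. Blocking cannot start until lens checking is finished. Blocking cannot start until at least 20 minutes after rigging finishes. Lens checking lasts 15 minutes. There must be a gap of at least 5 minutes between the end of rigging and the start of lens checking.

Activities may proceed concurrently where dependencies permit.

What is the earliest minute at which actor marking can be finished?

Nothing blocks rigging, so it runs from minute 0 to minute 25.
Lens checking waits on rigging (finishes minute 25, plus 5-minute gap → minute 30), so it starts at minute 30 and finishes at 30 + 15 = minute 45.
For actor marking: lens checking (finishes minute 45, plus 15-minute gap → minute 60); rigging (finishes minute 25). Taking the maximum gives a start of minute 60, and it finishes at 60 + 60 = minute 120.

120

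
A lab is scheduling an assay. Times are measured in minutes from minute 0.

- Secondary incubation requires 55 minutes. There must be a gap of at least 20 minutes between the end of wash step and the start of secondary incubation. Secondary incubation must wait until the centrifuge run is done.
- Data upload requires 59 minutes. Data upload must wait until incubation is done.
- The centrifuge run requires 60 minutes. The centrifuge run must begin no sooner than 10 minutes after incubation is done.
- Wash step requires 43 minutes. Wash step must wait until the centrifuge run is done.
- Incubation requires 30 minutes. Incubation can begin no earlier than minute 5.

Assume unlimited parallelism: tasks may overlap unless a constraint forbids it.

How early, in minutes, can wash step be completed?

148

Incubation cannot begin until its own release at minute 5. It runs from minute 5 to 5 + 30 = minute 35.
The centrifuge run waits on incubation (finishes minute 35, plus 10-minute gap → minute 45), so it starts at minute 45 and finishes at 45 + 60 = minute 105.
Wash step waits on the centrifuge run (finishes minute 105), so it starts at minute 105 and finishes at 105 + 43 = minute 148.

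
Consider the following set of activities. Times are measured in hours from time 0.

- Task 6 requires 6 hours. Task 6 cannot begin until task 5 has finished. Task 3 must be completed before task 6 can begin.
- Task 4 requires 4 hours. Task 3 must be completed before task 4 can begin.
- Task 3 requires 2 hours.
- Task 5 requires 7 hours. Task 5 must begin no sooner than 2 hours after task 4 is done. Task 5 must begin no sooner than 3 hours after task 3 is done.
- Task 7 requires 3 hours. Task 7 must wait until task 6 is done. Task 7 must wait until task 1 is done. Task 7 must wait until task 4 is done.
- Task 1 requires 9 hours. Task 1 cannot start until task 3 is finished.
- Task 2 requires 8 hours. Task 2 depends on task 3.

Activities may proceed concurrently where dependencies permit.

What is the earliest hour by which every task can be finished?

24

Nothing blocks task 3, so it runs from hour 0 to hour 2.
After task 3 (finishes hour 2), task 4 can start at hour 2 and finishes at hour 6.
Task 5 has to wait for task 4 (finishes hour 6, plus 2-hour gap → hour 8); task 3 (finishes hour 2, plus 3-hour gap → hour 5). The latest of these is hour 8, so task 5 runs hour 8 to 8 + 7 = hour 15.
Task 6 cannot start until task 5 (finishes hour 15); task 3 (finishes hour 2). The controlling bound is hour 15, so task 6 finishes at 15 + 6 = hour 21.
Task 2 cannot begin until task 3 (finishes hour 2). It runs from hour 2 to 2 + 8 = hour 10.
After task 3 (finishes hour 2), task 1 can start at hour 2 and finishes at hour 11.
Task 7 needs all of task 6 (finishes hour 21); task 1 (finishes hour 11); task 4 (finishes hour 6). That puts its earliest start at hour 21; it finishes at 21 + 3 = hour 24.
All tasks are finished once the last one completes. Finish times: Task 1 at 11, Task 2 at 10, Task 3 at 2, Task 4 at 6, Task 5 at 15, Task 6 at 21, Task 7 at 24. The latest is hour 24.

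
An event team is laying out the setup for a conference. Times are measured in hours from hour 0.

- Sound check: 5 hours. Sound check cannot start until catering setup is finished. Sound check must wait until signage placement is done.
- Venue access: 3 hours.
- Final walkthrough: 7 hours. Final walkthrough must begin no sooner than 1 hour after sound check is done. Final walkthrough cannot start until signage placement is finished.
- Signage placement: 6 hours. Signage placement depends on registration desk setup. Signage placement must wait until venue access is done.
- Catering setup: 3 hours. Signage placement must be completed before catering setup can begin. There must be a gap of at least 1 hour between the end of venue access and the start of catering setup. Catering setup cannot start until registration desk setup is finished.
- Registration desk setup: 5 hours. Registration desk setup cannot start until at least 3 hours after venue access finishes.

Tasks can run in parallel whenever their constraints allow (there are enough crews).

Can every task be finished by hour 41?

Yes

Venue access has no prerequisites, so it starts at hour 0 and finishes at hour 3.
After venue access (finishes hour 3, plus 3-hour gap → hour 6), registration desk setup can start at hour 6 and finishes at hour 11.
Signage placement cannot start until registration desk setup (finishes hour 11); venue access (finishes hour 3). The controlling bound is hour 11, so signage placement finishes at 11 + 6 = hour 17.
Catering setup has to wait for signage placement (finishes hour 17); venue access (finishes hour 3, plus 1-hour gap → hour 4); registration desk setup (finishes hour 11). The latest of these is hour 17, so catering setup runs hour 17 to 17 + 3 = hour 20.
For sound check: catering setup (finishes hour 20); signage placement (finishes hour 17). Taking the maximum gives a start of hour 20, and it finishes at 20 + 5 = hour 25.
Final walkthrough has to wait for sound check (finishes hour 25, plus 1-hour gap → hour 26); signage placement (finishes hour 17). The latest of these is hour 26, so final walkthrough runs hour 26 to 26 + 7 = hour 33.
Every task is finished by hour 33, which is no later than the deadline of 41, so the schedule is feasible.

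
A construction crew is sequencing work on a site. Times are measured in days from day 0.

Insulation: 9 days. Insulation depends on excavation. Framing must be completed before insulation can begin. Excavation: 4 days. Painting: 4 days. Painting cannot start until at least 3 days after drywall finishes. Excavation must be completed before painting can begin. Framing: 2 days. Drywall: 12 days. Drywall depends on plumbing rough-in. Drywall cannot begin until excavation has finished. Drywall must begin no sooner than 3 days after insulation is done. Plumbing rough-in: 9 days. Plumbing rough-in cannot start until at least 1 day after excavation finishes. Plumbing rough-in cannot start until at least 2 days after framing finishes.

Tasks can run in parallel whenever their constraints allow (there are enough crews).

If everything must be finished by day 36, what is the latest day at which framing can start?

To finish by day 36, painting (duration 4) must start no later than day 32.
Drywall must finish before painting (must start by day 32, minus 3-day gap → day 29). With a 12-day duration, drywall must start by 29 − 12 = day 17.
Plumbing rough-in has to be done before drywall (must start by day 17). That means finishing by day 17, i.e. starting by 17 − 9 = day 8.
Insulation feeds into drywall (must start by day 17, minus 3-day gap → day 14); so insulation must finish by day 14 and therefore start by day 5.
Framing feeds plumbing rough-in (must start by day 8, minus 2-day gap → day 6); insulation (must start by day 5). Taking the minimum, framing must finish by day 5 and start by 5 − 2 = day 3.

3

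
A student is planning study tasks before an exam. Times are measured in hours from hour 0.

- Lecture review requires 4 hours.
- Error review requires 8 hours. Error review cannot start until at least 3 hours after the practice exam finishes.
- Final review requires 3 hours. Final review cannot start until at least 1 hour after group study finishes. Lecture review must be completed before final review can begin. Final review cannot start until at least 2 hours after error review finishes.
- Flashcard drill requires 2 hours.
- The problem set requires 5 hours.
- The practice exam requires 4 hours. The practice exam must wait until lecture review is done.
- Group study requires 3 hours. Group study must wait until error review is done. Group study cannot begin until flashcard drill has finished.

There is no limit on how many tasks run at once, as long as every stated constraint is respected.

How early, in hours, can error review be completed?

Lecture review has no prerequisites, so it starts at hour 0 and finishes at hour 4.
The practice exam cannot begin until lecture review (finishes hour 4). It runs from hour 4 to 4 + 4 = hour 8.
After the practice exam (finishes hour 8, plus 3-hour gap → hour 11), error review can start at hour 11 and finishes at hour 19.

19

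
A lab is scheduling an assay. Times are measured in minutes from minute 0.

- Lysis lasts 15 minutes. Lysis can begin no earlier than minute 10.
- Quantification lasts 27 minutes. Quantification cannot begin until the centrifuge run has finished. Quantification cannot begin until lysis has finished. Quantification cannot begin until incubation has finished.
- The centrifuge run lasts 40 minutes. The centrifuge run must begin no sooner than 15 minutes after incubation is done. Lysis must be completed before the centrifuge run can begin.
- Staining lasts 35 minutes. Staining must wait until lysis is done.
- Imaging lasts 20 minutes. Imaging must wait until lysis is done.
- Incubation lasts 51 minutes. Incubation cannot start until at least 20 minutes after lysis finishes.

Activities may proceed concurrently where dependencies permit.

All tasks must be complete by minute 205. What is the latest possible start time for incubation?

72

To finish by minute 205, quantification (duration 27) must start no later than minute 178.
The centrifuge run has to be done before quantification (must start by minute 178). That means finishing by minute 178, i.e. starting by 178 − 40 = minute 138.
For incubation: the centrifuge run (must start by minute 138, minus 15-minute gap → minute 123); quantification (must start by minute 178). The most restrictive is minute 123; with a 51-minute duration, incubation must start by minute 72.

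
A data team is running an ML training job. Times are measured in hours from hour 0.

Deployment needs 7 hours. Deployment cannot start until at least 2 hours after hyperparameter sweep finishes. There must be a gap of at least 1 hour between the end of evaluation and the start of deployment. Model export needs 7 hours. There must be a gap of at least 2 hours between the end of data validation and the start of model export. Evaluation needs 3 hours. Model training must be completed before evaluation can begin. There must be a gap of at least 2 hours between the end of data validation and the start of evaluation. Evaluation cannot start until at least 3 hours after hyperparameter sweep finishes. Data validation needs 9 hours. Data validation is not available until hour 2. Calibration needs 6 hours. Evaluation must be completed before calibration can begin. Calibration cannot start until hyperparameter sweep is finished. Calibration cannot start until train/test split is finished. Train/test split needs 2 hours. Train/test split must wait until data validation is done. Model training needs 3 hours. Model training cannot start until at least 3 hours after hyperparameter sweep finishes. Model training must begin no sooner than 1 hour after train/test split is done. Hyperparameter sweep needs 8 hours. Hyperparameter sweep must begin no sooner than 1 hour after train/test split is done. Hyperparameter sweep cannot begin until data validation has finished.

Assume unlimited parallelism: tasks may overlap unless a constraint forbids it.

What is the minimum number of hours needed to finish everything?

Data validation waits on its own release at hour 2, so it starts at hour 2 and finishes at 2 + 9 = hour 11.
After data validation (finishes hour 11, plus 2-hour gap → hour 13), model export can start at hour 13 and finishes at hour 20.
Train/test split waits on data validation (finishes hour 11), so it starts at hour 11 and finishes at 11 + 2 = hour 13.
Hyperparameter sweep cannot start until train/test split (finishes hour 13, plus 1-hour gap → hour 14); data validation (finishes hour 11). The controlling bound is hour 14, so hyperparameter sweep finishes at 14 + 8 = hour 22.
Model training needs all of hyperparameter sweep (finishes hour 22, plus 3-hour gap → hour 25); train/test split (finishes hour 13, plus 1-hour gap → hour 14). That puts its earliest start at hour 25; it finishes at 25 + 3 = hour 28.
Evaluation needs all of model training (finishes hour 28); data validation (finishes hour 11, plus 2-hour gap → hour 13); hyperparameter sweep (finishes hour 22, plus 3-hour gap → hour 25). That puts its earliest start at hour 28; it finishes at 28 + 3 = hour 31.
Deployment has to wait for hyperparameter sweep (finishes hour 22, plus 2-hour gap → hour 24); evaluation (finishes hour 31, plus 1-hour gap → hour 32). The latest of these is hour 32, so deployment runs hour 32 to 32 + 7 = hour 39.
For calibration: evaluation (finishes hour 31); hyperparameter sweep (finishes hour 22); train/test split (finishes hour 13). Taking the maximum gives a start of hour 31, and it finishes at 31 + 6 = hour 37.
All tasks are finished once the last one completes. Finish times: Data validation at 11, Train/test split at 13, Hyperparameter sweep at 22, Model training at 28, Evaluation at 31, Calibration at 37, Model export at 20, Deployment at 39. The latest is hour 39.

39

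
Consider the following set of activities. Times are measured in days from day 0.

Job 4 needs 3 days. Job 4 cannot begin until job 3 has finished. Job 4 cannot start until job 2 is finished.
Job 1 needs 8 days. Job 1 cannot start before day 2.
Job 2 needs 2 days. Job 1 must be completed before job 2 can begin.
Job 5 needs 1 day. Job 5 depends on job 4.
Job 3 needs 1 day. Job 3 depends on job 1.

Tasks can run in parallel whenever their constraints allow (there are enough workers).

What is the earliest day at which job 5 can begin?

15

Job 1 cannot begin until its own release at day 2. It runs from day 2 to 2 + 8 = day 10.
After job 1 (finishes day 10), job 3 can start at day 10 and finishes at day 11.
Job 2 waits on job 1 (finishes day 10), so it starts at day 10 and finishes at 10 + 2 = day 12.
Job 4 cannot start until job 3 (finishes day 11); job 2 (finishes day 12). The controlling bound is day 12, so job 4 finishes at 12 + 3 = day 15.
Job 5 waits on job 4 (finishes day 15), so the earliest it can start is day 15.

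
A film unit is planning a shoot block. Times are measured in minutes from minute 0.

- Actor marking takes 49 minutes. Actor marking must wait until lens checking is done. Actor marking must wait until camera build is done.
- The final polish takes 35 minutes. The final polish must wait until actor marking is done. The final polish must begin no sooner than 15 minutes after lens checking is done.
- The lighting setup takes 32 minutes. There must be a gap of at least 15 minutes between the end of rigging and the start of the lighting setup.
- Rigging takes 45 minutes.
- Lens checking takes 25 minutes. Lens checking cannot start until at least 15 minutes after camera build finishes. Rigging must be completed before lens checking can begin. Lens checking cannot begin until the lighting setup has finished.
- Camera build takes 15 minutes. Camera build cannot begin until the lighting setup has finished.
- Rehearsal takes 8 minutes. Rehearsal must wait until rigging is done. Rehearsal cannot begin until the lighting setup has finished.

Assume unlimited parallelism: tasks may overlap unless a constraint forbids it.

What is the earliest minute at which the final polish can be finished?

231

Nothing blocks rigging, so it runs from minute 0 to minute 45.
The lighting setup waits on rigging (finishes minute 45, plus 15-minute gap → minute 60), so it starts at minute 60 and finishes at 60 + 32 = minute 92.
Camera build cannot begin until the lighting setup (finishes minute 92). It runs from minute 92 to 92 + 15 = minute 107.
Lens checking has to wait for camera build (finishes minute 107, plus 15-minute gap → minute 122); rigging (finishes minute 45); the lighting setup (finishes minute 92). The latest of these is minute 122, so lens checking runs minute 122 to 122 + 25 = minute 147.
Actor marking cannot start until lens checking (finishes minute 147); camera build (finishes minute 107). The controlling bound is minute 147, so actor marking finishes at 147 + 49 = minute 196.
The final polish needs all of actor marking (finishes minute 196); lens checking (finishes minute 147, plus 15-minute gap → minute 162). That puts its earliest start at minute 196; it finishes at 196 + 35 = minute 231.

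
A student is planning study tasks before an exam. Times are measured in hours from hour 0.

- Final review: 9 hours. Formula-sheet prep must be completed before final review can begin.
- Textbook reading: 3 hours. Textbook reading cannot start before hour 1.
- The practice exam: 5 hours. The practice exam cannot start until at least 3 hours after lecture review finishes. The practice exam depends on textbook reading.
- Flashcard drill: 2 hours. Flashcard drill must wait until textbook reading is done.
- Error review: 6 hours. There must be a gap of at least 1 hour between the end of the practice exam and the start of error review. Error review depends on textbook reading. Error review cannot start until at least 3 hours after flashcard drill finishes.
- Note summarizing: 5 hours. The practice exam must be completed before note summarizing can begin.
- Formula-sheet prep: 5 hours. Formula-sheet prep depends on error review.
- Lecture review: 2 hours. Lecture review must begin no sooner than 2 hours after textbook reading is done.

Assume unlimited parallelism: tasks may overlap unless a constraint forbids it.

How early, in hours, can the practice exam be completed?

16

After its own release at hour 1, textbook reading can start at hour 1 and finishes at hour 4.
Lecture review cannot begin until textbook reading (finishes hour 4, plus 2-hour gap → hour 6). It runs from hour 6 to 6 + 2 = hour 8.
For the practice exam: lecture review (finishes hour 8, plus 3-hour gap → hour 11); textbook reading (finishes hour 4). Taking the maximum gives a start of hour 11, and it finishes at 11 + 5 = hour 16.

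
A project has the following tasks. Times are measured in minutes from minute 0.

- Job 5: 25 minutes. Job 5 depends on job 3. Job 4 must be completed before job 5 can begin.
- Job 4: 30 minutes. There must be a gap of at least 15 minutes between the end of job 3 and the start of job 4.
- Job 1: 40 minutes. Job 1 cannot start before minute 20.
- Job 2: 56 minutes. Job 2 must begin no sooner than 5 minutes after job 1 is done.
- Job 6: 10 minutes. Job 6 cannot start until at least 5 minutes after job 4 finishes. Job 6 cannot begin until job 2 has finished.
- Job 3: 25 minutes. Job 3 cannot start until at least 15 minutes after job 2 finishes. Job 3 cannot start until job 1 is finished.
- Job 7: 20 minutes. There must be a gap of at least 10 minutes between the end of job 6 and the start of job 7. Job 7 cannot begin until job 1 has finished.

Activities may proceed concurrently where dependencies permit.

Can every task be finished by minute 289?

Job 1 cannot begin until its own release at minute 20. It runs from minute 20 to 20 + 40 = minute 60.
Job 2 waits on job 1 (finishes minute 60, plus 5-minute gap → minute 65), so it starts at minute 65 and finishes at 65 + 56 = minute 121.
Job 3 cannot start until job 2 (finishes minute 121, plus 15-minute gap → minute 136); job 1 (finishes minute 60). The controlling bound is minute 136, so job 3 finishes at 136 + 25 = minute 161.
After job 3 (finishes minute 161, plus 15-minute gap → minute 176), job 4 can start at minute 176 and finishes at minute 206.
Job 6 cannot start until job 4 (finishes minute 206, plus 5-minute gap → minute 211); job 2 (finishes minute 121). The controlling bound is minute 211, so job 6 finishes at 211 + 10 = minute 221.
Job 7 needs all of job 6 (finishes minute 221, plus 10-minute gap → minute 231); job 1 (finishes minute 60). That puts its earliest start at minute 231; it finishes at 231 + 20 = minute 251.
Job 5 has to wait for job 3 (finishes minute 161); job 4 (finishes minute 206). The latest of these is minute 206, so job 5 runs minute 206 to 206 + 25 = minute 231.
Every task is finished by minute 251, which is no later than the deadline of 289, so the schedule is feasible.

Yes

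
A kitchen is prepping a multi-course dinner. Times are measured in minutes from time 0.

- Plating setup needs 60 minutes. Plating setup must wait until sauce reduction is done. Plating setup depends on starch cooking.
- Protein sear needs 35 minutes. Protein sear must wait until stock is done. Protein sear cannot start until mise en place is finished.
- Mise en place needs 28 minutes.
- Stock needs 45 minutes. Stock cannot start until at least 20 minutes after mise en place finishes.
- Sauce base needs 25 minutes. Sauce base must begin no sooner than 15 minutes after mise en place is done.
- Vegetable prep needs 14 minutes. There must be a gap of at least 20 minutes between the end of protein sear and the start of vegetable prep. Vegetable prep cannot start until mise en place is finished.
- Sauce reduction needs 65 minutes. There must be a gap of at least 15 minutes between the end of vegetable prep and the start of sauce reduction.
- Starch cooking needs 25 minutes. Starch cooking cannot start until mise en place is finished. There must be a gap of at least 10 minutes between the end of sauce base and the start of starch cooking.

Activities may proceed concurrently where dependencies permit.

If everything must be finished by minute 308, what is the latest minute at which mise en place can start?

Plating setup has no dependents, so it just needs to finish by minute 308. Starting by 308 − 60 = minute 248 achieves that.
Since plating setup (must start by minute 248) depends on it, sauce reduction must finish by minute 248. Backing off its 65-minute duration gives a latest start of minute 183.
Vegetable prep has to be done before sauce reduction (must start by minute 183, minus 15-minute gap → minute 168). That means finishing by minute 168, i.e. starting by 168 − 14 = minute 154.
Protein sear must finish before vegetable prep (must start by minute 154, minus 20-minute gap → minute 134). With a 35-minute duration, protein sear must start by 134 − 35 = minute 99.
Stock has to be done before protein sear (must start by minute 99). That means finishing by minute 99, i.e. starting by 99 − 45 = minute 54.
Since plating setup (must start by minute 248) depends on it, starch cooking must finish by minute 248. Backing off its 25-minute duration gives a latest start of minute 223.
Sauce base feeds into starch cooking (must start by minute 223, minus 10-minute gap → minute 213); so sauce base must finish by minute 213 and therefore start by minute 188.
Mise en place must finish in time for stock (must start by minute 54, minus 20-minute gap → minute 34); sauce base (must start by minute 188, minus 15-minute gap → minute 173); protein sear (must start by minute 99); vegetable prep (must start by minute 154); starch cooking (must start by minute 223). The tightest is minute 34, so mise en place must start by 34 − 28 = minute 6.

6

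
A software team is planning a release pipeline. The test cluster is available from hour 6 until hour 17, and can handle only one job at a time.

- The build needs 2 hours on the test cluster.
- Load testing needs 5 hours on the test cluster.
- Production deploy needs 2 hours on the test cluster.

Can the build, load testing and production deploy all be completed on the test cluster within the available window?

The test cluster window is 17 − 6 = 11 hours.
Running back to back, the jobs need 2 + 5 + 2 = 9 hours on the test cluster.
Since 9 ≤ 11, they fit within the window.

Yes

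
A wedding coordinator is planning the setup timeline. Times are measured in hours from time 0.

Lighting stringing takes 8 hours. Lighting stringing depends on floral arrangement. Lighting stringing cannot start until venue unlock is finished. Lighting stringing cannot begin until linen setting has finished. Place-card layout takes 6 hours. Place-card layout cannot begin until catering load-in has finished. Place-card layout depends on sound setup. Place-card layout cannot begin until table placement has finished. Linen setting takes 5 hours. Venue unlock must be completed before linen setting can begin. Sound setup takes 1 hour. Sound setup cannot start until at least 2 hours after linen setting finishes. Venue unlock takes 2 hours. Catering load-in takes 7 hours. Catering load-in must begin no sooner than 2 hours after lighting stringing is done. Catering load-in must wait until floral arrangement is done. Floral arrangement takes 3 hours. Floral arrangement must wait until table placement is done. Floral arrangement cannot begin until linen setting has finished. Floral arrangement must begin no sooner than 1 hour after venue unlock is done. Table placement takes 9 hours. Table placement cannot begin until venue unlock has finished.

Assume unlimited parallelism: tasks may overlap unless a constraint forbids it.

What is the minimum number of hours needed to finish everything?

37

Venue unlock can start immediately at hour 0; it finishes at hour 2.
Linen setting waits on venue unlock (finishes hour 2), so it starts at hour 2 and finishes at 2 + 5 = hour 7.
Sound setup cannot begin until linen setting (finishes hour 7, plus 2-hour gap → hour 9). It runs from hour 9 to 9 + 1 = hour 10.
Table placement cannot begin until venue unlock (finishes hour 2). It runs from hour 2 to 2 + 9 = hour 11.
Floral arrangement needs all of table placement (finishes hour 11); linen setting (finishes hour 7); venue unlock (finishes hour 2, plus 1-hour gap → hour 3). That puts its earliest start at hour 11; it finishes at 11 + 3 = hour 14.
Lighting stringing needs all of floral arrangement (finishes hour 14); venue unlock (finishes hour 2); linen setting (finishes hour 7). That puts its earliest start at hour 14; it finishes at 14 + 8 = hour 22.
Catering load-in cannot start until lighting stringing (finishes hour 22, plus 2-hour gap → hour 24); floral arrangement (finishes hour 14). The controlling bound is hour 24, so catering load-in finishes at 24 + 7 = hour 31.
Place-card layout needs all of catering load-in (finishes hour 31); sound setup (finishes hour 10); table placement (finishes hour 11). That puts its earliest start at hour 31; it finishes at 31 + 6 = hour 37.
All tasks are finished once the last one completes. Finish times: Venue unlock at 2, Table placement at 11, Linen setting at 7, Floral arrangement at 14, Lighting stringing at 22, Sound setup at 10, Catering load-in at 31, Place-card layout at 37. The latest is hour 37.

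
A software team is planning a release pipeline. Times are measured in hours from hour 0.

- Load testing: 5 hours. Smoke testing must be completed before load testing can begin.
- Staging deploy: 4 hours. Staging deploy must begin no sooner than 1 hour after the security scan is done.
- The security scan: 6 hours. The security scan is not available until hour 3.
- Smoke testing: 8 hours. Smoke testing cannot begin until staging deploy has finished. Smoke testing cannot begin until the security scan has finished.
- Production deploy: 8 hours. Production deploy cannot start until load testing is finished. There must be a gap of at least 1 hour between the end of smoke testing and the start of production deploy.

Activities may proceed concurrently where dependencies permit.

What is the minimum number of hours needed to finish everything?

The security scan waits on its own release at hour 3, so it starts at hour 3 and finishes at 3 + 6 = hour 9.
Staging deploy cannot begin until the security scan (finishes hour 9, plus 1-hour gap → hour 10). It runs from hour 10 to 10 + 4 = hour 14.
Smoke testing has to wait for staging deploy (finishes hour 14); the security scan (finishes hour 9). The latest of these is hour 14, so smoke testing runs hour 14 to 14 + 8 = hour 22.
Load testing waits on smoke testing (finishes hour 22), so it starts at hour 22 and finishes at 22 + 5 = hour 27.
Production deploy has to wait for load testing (finishes hour 27); smoke testing (finishes hour 22, plus 1-hour gap → hour 23). The latest of these is hour 27, so production deploy runs hour 27 to 27 + 8 = hour 35.
All tasks are finished once the last one completes. Finish times: The security scan at 9, Staging deploy at 14, Smoke testing at 22, Load testing at 27, Production deploy at 35. The latest is hour 35.

35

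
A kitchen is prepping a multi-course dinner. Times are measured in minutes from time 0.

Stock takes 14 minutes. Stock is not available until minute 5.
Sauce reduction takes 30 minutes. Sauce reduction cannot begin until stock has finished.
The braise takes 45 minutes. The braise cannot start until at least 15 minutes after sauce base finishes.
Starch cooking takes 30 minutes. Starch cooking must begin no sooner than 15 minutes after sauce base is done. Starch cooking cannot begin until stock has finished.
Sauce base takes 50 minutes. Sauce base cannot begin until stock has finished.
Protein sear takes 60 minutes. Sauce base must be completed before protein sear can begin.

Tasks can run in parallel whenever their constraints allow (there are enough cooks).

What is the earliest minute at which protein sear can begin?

After its own release at minute 5, stock can start at minute 5 and finishes at minute 19.
Sauce base cannot begin until stock (finishes minute 19). It runs from minute 19 to 19 + 50 = minute 69.
Protein sear waits on sauce base (finishes minute 69), so the earliest it can start is minute 69.

69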